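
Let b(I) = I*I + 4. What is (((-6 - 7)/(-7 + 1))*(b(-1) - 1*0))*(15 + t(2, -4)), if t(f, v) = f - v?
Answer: 455/2 ≈ 227.50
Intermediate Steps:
b(I) = 4 + I² (b(I) = I² + 4 = 4 + I²)
(((-6 - 7)/(-7 + 1))*(b(-1) - 1*0))*(15 + t(2, -4)) = (((-6 - 7)/(-7 + 1))*((4 + (-1)²) - 1*0))*(15 + (2 - 1*(-4))) = ((-13/(-6))*((4 + 1) + 0))*(15 + (2 + 4)) = ((-13*(-⅙))*(5 + 0))*(15 + 6) = ((13/6)*5)*21 = (65/6)*21 = 455/2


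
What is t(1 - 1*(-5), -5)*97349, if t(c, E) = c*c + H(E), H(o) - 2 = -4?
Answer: 3309866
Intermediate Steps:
H(o) = -2 (H(o) = 2 - 4 = -2)
t(c, E) = -2 + c² (t(c, E) = c*c - 2 = c² - 2 = -2 + c²)
t(1 - 1*(-5), -5)*97349 = (-2 + (1 - 1*(-5))²)*97349 = (-2 + (1 + 5)²)*97349 = (-2 + 6²)*97349 = (-2 + 36)*97349 = 34*97349 = 3309866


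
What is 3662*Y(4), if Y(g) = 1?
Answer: 3662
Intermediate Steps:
3662*Y(4) = 3662*1 = 3662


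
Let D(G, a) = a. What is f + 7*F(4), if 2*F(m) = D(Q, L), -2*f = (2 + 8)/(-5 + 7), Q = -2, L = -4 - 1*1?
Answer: -20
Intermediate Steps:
L = -5 (L = -4 - 1 = -5)
f = -5/2 (f = -(2 + 8)/(2*(-5 + 7)) = -5/2 ≈ -2.5000)
F(m) = -5/2 (F(m) = (½)*(-5) = -5/2)
f + 7*F(4) = -5/2 + 7*(-5/2) = -5/2 - 35/2 = -20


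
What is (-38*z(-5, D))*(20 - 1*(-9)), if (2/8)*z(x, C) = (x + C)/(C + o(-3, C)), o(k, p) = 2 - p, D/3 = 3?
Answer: -8816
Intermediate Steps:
D = 9 (D = 3*3 = 9)
z(x, C) = 2*C + 2*x (z(x, C) = 4*((x + C)/(C + (2 - C))) = 4*((C + x)/2) = 4*((C + x)*(1/2)) = 4*(C/2 + x/2) = 2*C + 2*x)
(-38*z(-5, D))*(20 - 1*(-9)) = (-38*(2*9 + 2*(-5)))*(20 - 1*(-9)) = (-38*(18 - 10))*(20 + 9) = -38*8*29 = -304*29 = -8816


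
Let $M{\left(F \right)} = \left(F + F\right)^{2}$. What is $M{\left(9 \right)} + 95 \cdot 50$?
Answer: $5074$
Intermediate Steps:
$M{\left(F \right)} = 4 F^{2}$ ($M{\left(F \right)} = \left(2 F\right)^{2} = 4 F^{2}$)
$M{\left(9 \right)} + 95 \cdot 50 = 4 \cdot 9^{2} + 95 \cdot 50 = 4 \cdot 81 + 4750 = 324 + 4750 = 5074$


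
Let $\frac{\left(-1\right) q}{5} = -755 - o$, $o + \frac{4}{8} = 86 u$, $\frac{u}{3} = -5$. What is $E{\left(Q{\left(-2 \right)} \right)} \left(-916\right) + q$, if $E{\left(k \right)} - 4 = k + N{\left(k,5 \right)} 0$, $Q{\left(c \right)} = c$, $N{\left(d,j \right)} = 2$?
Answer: $- \frac{9019}{2} \approx -4509.5$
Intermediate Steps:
$u = -15$ ($u = 3 \left(-5\right) = -15$)
$o = - \frac{2581}{2}$ ($o = - \frac{1}{2} + 86 \left(-15\right) = - \frac{1}{2} - 1290 = - \frac{2581}{2} \approx -1290.5$)
$E{\left(k \right)} = 4 + k$ ($E{\left(k \right)} = 4 + \left(k + 2 \cdot 0\right) = 4 + \left(k + 0\right) = 4 + k$)
$q = - \frac{5355}{2}$ ($q = - 5 \left(-755 - - \frac{2581}{2}\right) = - 5 \left(-755 + \frac{2581}{2}\right) = \left(-5\right) \frac{1071}{2} = - \frac{5355}{2} \approx -2677.5$)
$E{\left(Q{\left(-2 \right)} \right)} \left(-916\right) + q = \left(4 - 2\right) \left(-916\right) - \frac{5355}{2} = 2 \left(-916\right) - \frac{5355}{2} = -1832 - \frac{5355}{2} = - \frac{9019}{2}$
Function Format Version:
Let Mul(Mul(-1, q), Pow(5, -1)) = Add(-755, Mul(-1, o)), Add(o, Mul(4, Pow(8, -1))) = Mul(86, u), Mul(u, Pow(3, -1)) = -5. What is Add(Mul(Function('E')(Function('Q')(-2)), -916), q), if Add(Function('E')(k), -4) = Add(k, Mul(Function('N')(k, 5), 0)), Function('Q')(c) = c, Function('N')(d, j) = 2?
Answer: Rational(-9019, 2) ≈ -4509.5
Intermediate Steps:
u = -15 (u = Mul(3, -5) = -15)
o = Rational(-2581, 2) (o = Add(Rational(-1, 2), Mul(86, -15)) = Add(Rational(-1, 2), -1290) = Rational(-2581, 2) ≈ -1290.5)
Function('E')(k) = Add(4, k) (Function('E')(k) = Add(4, Add(k, Mul(2, 0))) = Add(4, Add(k, 0)) = Add(4, k))
q = Rational(-5355, 2) (q = Mul(-5, Add(-755, Mul(-1, Rational(-2581, 2)))) = Mul(-5, Add(-755, Rational(2581, 2))) = Mul(-5, Rational(1071, 2)) = Rational(-5355, 2) ≈ -2677.5)
Add(Mul(Function('E')(Function('Q')(-2)), -916), q) = Add(Mul(Add(4, -2), -916), Rational(-5355, 2)) = Add(Mul(2, -916), Rational(-5355, 2)) = Add(-1832, Rational(-5355, 2)) = Rational(-9019, 2)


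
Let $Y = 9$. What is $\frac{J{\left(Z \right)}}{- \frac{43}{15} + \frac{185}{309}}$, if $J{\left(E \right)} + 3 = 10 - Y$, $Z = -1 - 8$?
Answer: $\frac{515}{584} \approx 0.88185$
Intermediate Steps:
$Z = -9$
$J{\left(E \right)} = -2$ ($J{\left(E \right)} = -3 + \left(10 - 9\right) = -3 + 1 = -2$)
$\frac{J{\left(Z \right)}}{- \frac{43}{15} + \frac{185}{309}} = - \frac{2}{- \frac{43}{15} + \frac{185}{309}} = - \frac{2}{- \frac{1168}{515}} = \left(-2\right) \left(- \frac{515}{1168}\right) = \frac{515}{584}$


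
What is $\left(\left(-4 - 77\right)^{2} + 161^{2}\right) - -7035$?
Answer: $39517$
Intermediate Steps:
$\left(\left(-4 - 77\right)^{2} + 161^{2}\right) - -7035 = \left(\left(-4 - 77\right)^{2} + 25921\right) + 7035 = \left(\left(-81\right)^{2} + 25921\right) + 7035 = \left(6561 + 25921\right) + 7035 = 32482 + 7035 = 39517$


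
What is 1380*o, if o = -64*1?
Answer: -88320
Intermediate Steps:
o = -64
1380*o = 1380*(-64) = -88320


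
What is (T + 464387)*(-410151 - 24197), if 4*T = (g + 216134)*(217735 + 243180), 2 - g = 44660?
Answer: -8582468694021656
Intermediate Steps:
g = -44658 (g = 2 - 1*44660 = 2 - 44660 = -44658)
T = 19758965135 (T = ((-44658 + 216134)*(217735 + 243180))/4 = (171476*460915)/4 = (1/4)*79035860540 = 19758965135)
(T + 464387)*(-410151 - 24197) = (19758965135 + 464387)*(-410151 - 24197) = 19759429522*(-434348) = -8582468694021656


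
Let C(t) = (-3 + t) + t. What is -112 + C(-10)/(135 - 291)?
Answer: -17449/156 ≈ -111.85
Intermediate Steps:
C(t) = -3 + 2*t
-112 + C(-10)/(135 - 291) = -112 + (-3 + 2*(-10))/(135 - 291) = -112 + (-3 - 20)/(-156) = -112 - 23*(-1/156) = -112 + 23/156 = -17449/156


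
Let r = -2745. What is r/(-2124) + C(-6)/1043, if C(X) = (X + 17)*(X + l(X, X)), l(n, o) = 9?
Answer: 325903/246148 ≈ 1.3240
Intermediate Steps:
C(X) = (9 + X)*(17 + X) (C(X) = (X + 17)*(X + 9) = (17 + X)*(9 + X) = (9 + X)*(17 + X))
r/(-2124) + C(-6)/1043 = -2745/(-2124) + (153 + (-6)² + 26*(-6))/1043 = -2745*(-1/2124) + (153 + 36 - 156)*(1/1043) = 305/236 + 33*(1/1043) = 305/236 + 33/1043 = 325903/246148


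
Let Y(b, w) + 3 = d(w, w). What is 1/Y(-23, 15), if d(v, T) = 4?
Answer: 1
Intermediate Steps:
Y(b, w) = 1 (Y(b, w) = -3 + 4 = 1)
1/Y(-23, 15) = 1/1 = 1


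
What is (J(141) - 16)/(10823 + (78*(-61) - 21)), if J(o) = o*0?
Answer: -4/1511 ≈ -0.0026473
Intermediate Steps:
J(o) = 0
(J(141) - 16)/(10823 + (78*(-61) - 21)) = (0 - 16)/(10823 + (78*(-61) - 21)) = -16/(10823 + (-4758 - 21)) = -16/(10823 - 4779) = -16/6044 = -16*1/6044 = -4/1511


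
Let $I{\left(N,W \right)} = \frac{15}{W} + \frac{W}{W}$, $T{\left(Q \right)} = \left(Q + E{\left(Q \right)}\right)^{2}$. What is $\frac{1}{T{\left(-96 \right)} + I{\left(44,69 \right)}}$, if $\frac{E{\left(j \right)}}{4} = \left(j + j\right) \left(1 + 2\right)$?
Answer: $\frac{23}{132480028} \approx 1.7361 \cdot 10^{-7}$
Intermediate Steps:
$E{\left(j \right)} = 24 j$ ($E{\left(j \right)} = 4 \left(j + j\right) \left(1 + 2\right) = 4 \cdot 2 j 3 = 4 \cdot 6 j = 24 j$)
$T{\left(Q \right)} = 625 Q^{2}$ ($T{\left(Q \right)} = \left(Q + 24 Q\right)^{2} = \left(25 Q\right)^{2} = 625 Q^{2}$)
$I{\left(N,W \right)} = 1 + \frac{15}{W}$ ($I{\left(N,W \right)} = \frac{15}{W} + 1 = 1 + \frac{15}{W}$)
$\frac{1}{T{\left(-96 \right)} + I{\left(44,69 \right)}} = \frac{1}{625 \left(-96\right)^{2} + \frac{15 + 69}{69}} = \frac{1}{625 \cdot 9216 + \frac{1}{69} \cdot 84} = \frac{1}{5760000 + \frac{28}{23}} = \frac{1}{\frac{132480028}{23}} = \frac{23}{132480028}$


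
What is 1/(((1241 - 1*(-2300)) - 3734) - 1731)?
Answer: -1/1924 ≈ -0.00051975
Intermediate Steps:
1/(((1241 - 1*(-2300)) - 3734) - 1731) = 1/(((1241 + 2300) - 3734) - 1731) = 1/((3541 - 3734) - 1731) = 1/(-193 - 1731) = 1/(-1924) = -1/1924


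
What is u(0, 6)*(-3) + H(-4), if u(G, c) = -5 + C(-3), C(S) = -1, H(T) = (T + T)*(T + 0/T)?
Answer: 50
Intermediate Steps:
H(T) = 2*T² (H(T) = (2*T)*(T + 0) = (2*T)*T = 2*T²)
u(G, c) = -6 (u(G, c) = -5 - 1 = -6)
u(0, 6)*(-3) + H(-4) = -6*(-3) + 2*(-4)² = 18 + 2*16 = 18 + 32 = 50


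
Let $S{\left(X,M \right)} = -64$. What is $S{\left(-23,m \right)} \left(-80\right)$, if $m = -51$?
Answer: $5120$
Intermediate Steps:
$S{\left(-23,m \right)} \left(-80\right) = \left(-64\right) \left(-80\right) = 5120$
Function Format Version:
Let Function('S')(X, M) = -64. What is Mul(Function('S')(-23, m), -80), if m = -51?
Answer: 5120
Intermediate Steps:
Mul(Function('S')(-23, m), -80) = Mul(-64, -80) = 5120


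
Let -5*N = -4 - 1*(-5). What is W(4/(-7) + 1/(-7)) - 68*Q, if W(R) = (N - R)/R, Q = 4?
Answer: -6818/25 ≈ -272.72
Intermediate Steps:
N = -1/5 (N = -(-4 - 1*(-5))/5 = -(-4 + 5)/5 = -1/5*1 = -1/5 ≈ -0.20000)
W(R) = (-1/5 - R)/R
W(4/(-7) + 1/(-7)) - 68*Q = (-1/5 - (4/(-7) + 1/(-7)))/(4/(-7) + 1/(-7)) - 68*4 = (-1/5 - (4*(-1/7) + 1*(-1/7)))/(4*(-1/7) + 1*(-1/7)) - 272 = (-1/5 - (-4/7 - 1/7))/(-4/7 - 1/7) - 272 = (-1/5 - 1*(-5/7))/(-5/7) - 272 = -7*(-1/5 + 5/7)/5 - 272 = -7/5*18/35 - 272 = -18/25 - 272 = -6818/25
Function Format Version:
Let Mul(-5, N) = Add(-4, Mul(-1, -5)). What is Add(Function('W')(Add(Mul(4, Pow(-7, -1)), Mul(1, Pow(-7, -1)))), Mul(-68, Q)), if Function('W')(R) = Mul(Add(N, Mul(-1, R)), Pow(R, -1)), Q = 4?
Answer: Rational(-6818, 25) ≈ -272.72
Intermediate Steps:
N = Rational(-1, 5) (N = Mul(Rational(-1, 5), Add(-4, Mul(-1, -5))) = Mul(Rational(-1, 5), Add(-4, 5)) = Mul(Rational(-1, 5), 1) = Rational(-1, 5) ≈ -0.20000)
Function('W')(R) = Mul(Pow(R, -1), Add(Rational(-1, 5), Mul(-1, R))) (Function('W')(R) = Mul(Add(Rational(-1, 5), Mul(-1, R)), Pow(R, -1)) = Mul(Pow(R, -1), Add(Rational(-1, 5), Mul(-1, R))))
Add(Function('W')(Add(Mul(4, Pow(-7, -1)), Mul(1, Pow(-7, -1)))), Mul(-68, Q)) = Add(Mul(Pow(Add(Mul(4, Pow(-7, -1)), Mul(1, Pow(-7, -1))), -1), Add(Rational(-1, 5), Mul(-1, Add(Mul(4, Pow(-7, -1)), Mul(1, Pow(-7, -1)))))), Mul(-68, 4)) = Add(Mul(Pow(Add(Mul(4, Rational(-1, 7)), Mul(1, Rational(-1, 7))), -1), Add(Rational(-1, 5), Mul(-1, Add(Mul(4, Rational(-1, 7)), Mul(1, Rational(-1, 7)))))), -272) = Add(Mul(Pow(Add(Rational(-4, 7), Rational(-1, 7)), -1), Add(Rational(-1, 5), Mul(-1, Add(Rational(-4, 7), Rational(-1, 7))))), -272) = Add(Mul(Pow(Rational(-5, 7), -1), Add(Rational(-1, 5), Mul(-1, Rational(-5, 7)))), -272) = Add(Mul(Rational(-7, 5), Add(Rational(-1, 5), Rational(5, 7))), -272) = Add(Mul(Rational(-7, 5), Rational(18, 35)), -272) = Add(Rational(-18, 25), -272) = Rational(-6818, 25)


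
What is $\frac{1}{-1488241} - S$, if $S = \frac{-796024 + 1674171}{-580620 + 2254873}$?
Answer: $- \frac{1306896043680}{2491691958973} \approx -0.5245$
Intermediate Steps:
$S = \frac{878147}{1674253} \approx 0.5245$
$\frac{1}{-1488241} - S = \frac{1}{-1488241} - \frac{878147}{1674253} = - \frac{1}{1488241} - \frac{878147}{1674253} = - \frac{1306896043680}{2491691958973}$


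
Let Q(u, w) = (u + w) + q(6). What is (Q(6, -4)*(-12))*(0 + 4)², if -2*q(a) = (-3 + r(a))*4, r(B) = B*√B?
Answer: -1536 + 2304*√6 ≈ 4107.6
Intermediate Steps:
r(B) = B^(3/2)
q(a) = 6 - 2*a^(3/2) (q(a) = -(-3 + a^(3/2))*4/2 = -(-12 + 4*a^(3/2))/2 = 6 - 2*a^(3/2))
Q(u, w) = 6 + u + w - 12*√6 (Q(u, w) = (u + w) + (6 - 12*√6) = 6 + u + w - 12*√6)
(Q(6, -4)*(-12))*(0 + 4)² = ((6 + 6 - 4 - 12*√6)*(-12))*(0 + 4)² = ((8 - 12*√6)*(-12))*4² = (-96 + 144*√6)*16 = -1536 + 2304*√6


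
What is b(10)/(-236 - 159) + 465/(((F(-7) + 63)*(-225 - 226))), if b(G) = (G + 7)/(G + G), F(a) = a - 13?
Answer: -4003181/153204700 ≈ -0.026130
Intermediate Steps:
F(a) = -13 + a
b(G) = (7 + G)/(2*G) (b(G) = (7 + G)/((2*G)) = (7 + G)*(1/(2*G)) = (7 + G)/(2*G))
b(10)/(-236 - 159) + 465/(((F(-7) + 63)*(-225 - 226))) = ((1/2)*(7 + 10)/10)/(-236 - 159) + 465/((((-13 - 7) + 63)*(-225 - 226))) = ((1/2)*(1/10)*17)/(-395) + 465/(((-20 + 63)*(-451))) = (17/20)*(-1/395) + 465/((43*(-451))) = -17/7900 + 465/(-19393) = -17/7900 + 465*(-1/19393) = -17/7900 - 465/19393 = -4003181/153204700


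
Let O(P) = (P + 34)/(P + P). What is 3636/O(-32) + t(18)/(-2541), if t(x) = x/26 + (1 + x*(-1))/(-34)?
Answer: -7686911263/66066 ≈ -1.1635e+5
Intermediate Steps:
t(x) = -1/34 + 15*x/221 (t(x) = x*(1/26) + (1 - x)*(-1/34) = x/26 + (-1/34 + x/34) = -1/34 + 15*x/221)
O(P) = (34 + P)/(2*P) (O(P) = (34 + P)/((2*P)) = (34 + P)*(1/(2*P)) = (34 + P)/(2*P))
3636/O(-32) + t(18)/(-2541) = 3636/(((½)*(34 - 32)/(-32))) + (-1/34 + (15/221)*18)/(-2541) = 3636/(((½)*(-1/32)*2)) + (-1/34 + 270/221)*(-1/2541) = 3636/(-1/32) + (31/26)*(-1/2541) = 3636*(-32) - 31/66066 = -116352 - 31/66066 = -7686911263/66066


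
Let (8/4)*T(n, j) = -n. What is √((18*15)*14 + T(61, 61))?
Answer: √14998/2 ≈ 61.233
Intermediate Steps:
T(n, j) = -n/2 (T(n, j) = (-n)/2 = -n/2)
√((18*15)*14 + T(61, 61)) = √((18*15)*14 - ½*61) = √(270*14 - 61/2) = √(3780 - 61/2) = √(7499/2) = √14998/2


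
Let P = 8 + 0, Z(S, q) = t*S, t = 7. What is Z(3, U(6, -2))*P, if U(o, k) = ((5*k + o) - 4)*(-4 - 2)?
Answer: 168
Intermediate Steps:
U(o, k) = 24 - 30*k - 6*o (U(o, k) = ((o + 5*k) - 4)*(-6) = (-4 + o + 5*k)*(-6) = 24 - 30*k - 6*o)
Z(S, q) = 7*S
P = 8
Z(3, U(6, -2))*P = (7*3)*8 = 21*8 = 168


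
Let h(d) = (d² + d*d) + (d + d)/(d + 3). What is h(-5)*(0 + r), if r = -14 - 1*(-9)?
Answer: -275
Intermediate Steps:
r = -5 (r = -14 + 9 = -5)
h(d) = 2*d² + 2*d/(3 + d) (h(d) = (d² + d²) + (2*d)/(3 + d) = 2*d² + 2*d/(3 + d))
h(-5)*(0 + r) = (2*(-5)*(1 + (-5)² + 3*(-5))/(3 - 5))*(0 - 5) = (2*(-5)*(1 + 25 - 15)/(-2))*(-5) = (2*(-5)*(-½)*11)*(-5) = 55*(-5) = -275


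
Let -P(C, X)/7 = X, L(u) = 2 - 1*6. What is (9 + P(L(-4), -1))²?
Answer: 256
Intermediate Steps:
L(u) = -4 (L(u) = 2 - 6 = -4)
P(C, X) = -7*X
(9 + P(L(-4), -1))² = (9 - 7*(-1))² = (9 + 7)² = 16² = 256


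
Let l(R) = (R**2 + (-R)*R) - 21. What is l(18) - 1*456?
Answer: -477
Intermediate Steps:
l(R) = -21 (l(R) = (R**2 - R**2) - 21 = 0 - 21 = -21)
l(18) - 1*456 = -21 - 1*456 = -21 - 456 = -477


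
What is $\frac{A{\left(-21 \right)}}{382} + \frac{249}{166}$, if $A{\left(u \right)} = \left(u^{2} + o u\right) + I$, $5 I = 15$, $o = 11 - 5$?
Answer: $\frac{891}{382} \approx 2.3325$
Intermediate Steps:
$o = 6$
$I = 3$ ($I = \frac{1}{5} \cdot 15 = 3$)
$A{\left(u \right)} = 3 + u^{2} + 6 u$ ($A{\left(u \right)} = \left(u^{2} + 6 u\right) + 3 = 3 + u^{2} + 6 u$)
$\frac{A{\left(-21 \right)}}{382} + \frac{249}{166} = \frac{3 + \left(-21\right)^{2} + 6 \left(-21\right)}{382} + \frac{249}{166} = \left(3 + 441 - 126\right) \frac{1}{382} + 249 \cdot \frac{1}{166} = 318 \cdot \frac{1}{382} + \frac{3}{2} = \frac{159}{191} + \frac{3}{2} = \frac{891}{382}$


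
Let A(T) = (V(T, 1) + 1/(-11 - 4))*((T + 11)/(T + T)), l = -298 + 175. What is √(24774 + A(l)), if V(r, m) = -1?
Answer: √9369962470/615 ≈ 157.40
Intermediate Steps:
l = -123
A(T) = -8*(11 + T)/(15*T) (A(T) = (-1 + 1/(-11 - 4))*((T + 11)/(T + T)) = (-1 + 1/(-15))*((11 + T)/((2*T))) = (-1 - 1/15)*((11 + T)*(1/(2*T))) = -8*(11 + T)/(15*T))
√(24774 + A(l)) = √(24774 + (8/15)*(-11 - 1*(-123))/(-123)) = √(24774 + (8/15)*(-1/123)*(-11 + 123)) = √(24774 + (8/15)*(-1/123)*112) = √(24774 - 896/1845) = √(45707134/1845) = √9369962470/615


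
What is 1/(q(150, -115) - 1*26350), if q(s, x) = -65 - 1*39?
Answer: -1/26454 ≈ -3.7801e-5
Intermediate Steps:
q(s, x) = -104 (q(s, x) = -65 - 39 = -104)
1/(q(150, -115) - 1*26350) = 1/(-104 - 1*26350) = 1/(-104 - 26350) = 1/(-26454) = -1/26454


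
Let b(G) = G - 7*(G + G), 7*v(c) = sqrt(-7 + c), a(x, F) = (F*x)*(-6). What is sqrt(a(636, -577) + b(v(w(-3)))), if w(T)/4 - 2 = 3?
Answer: sqrt(107889768 - 91*sqrt(13))/7 ≈ 1483.9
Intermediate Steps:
w(T) = 20 (w(T) = 8 + 4*3 = 8 + 12 = 20)
a(x, F) = -6*F*x
v(c) = sqrt(-7 + c)/7
b(G) = -13*G (b(G) = G - 7*2*G = G - 14*G = -13*G)
sqrt(a(636, -577) + b(v(w(-3)))) = sqrt(-6*(-577)*636 - 13*sqrt(-7 + 20)/7) = sqrt(2201832 - 13*sqrt(13)/7)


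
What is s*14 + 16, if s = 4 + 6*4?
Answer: 408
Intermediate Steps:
s = 28 (s = 4 + 24 = 28)
s*14 + 16 = 28*14 + 16 = 392 + 16 = 408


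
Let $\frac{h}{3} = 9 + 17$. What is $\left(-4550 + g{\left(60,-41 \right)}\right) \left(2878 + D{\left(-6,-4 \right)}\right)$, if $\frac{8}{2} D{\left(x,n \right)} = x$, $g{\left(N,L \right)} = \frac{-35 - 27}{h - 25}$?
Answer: $- \frac{693846318}{53} \approx -1.3091 \cdot 10^{7}$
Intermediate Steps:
$h = 78$ ($h = 3 \left(9 + 17\right) = 3 \cdot 26 = 78$)
$g{\left(N,L \right)} = - \frac{62}{53}$ ($g{\left(N,L \right)} = \frac{-35 - 27}{78 - 25} = - \frac{62}{53}$)
$D{\left(x,n \right)} = \frac{x}{4}$
$\left(-4550 + g{\left(60,-41 \right)}\right) \left(2878 + D{\left(-6,-4 \right)}\right) = \left(-4550 - \frac{62}{53}\right) \left(2878 + \frac{1}{4} \left(-6\right)\right) = - \frac{241212 \left(2878 - \frac{3}{2}\right)}{53} = \left(- \frac{241212}{53}\right) \frac{5753}{2} = - \frac{693846318}{53}$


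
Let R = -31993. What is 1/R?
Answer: -1/31993 ≈ -3.1257e-5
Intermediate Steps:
1/R = 1/(-31993) = -1/31993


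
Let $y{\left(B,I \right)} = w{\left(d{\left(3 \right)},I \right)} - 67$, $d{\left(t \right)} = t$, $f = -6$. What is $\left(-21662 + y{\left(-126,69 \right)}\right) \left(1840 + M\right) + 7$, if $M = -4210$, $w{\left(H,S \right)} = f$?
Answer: $51511957$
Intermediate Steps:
$w{\left(H,S \right)} = -6$
$y{\left(B,I \right)} = -73$ ($y{\left(B,I \right)} = -6 - 67 = -73$)
$\left(-21662 + y{\left(-126,69 \right)}\right) \left(1840 + M\right) + 7 = \left(-21662 - 73\right) \left(1840 - 4210\right) + 7 = \left(-21735\right) \left(-2370\right) + 7 = 51511950 + 7 = 51511957$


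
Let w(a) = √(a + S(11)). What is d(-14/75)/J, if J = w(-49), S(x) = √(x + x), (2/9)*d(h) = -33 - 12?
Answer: 405*I/(2*√(49 - √22)) ≈ 30.421*I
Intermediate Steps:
d(h) = -405/2 (d(h) = 9*(-33 - 12)/2 = (9/2)*(-45) = -405/2)
S(x) = √2*√x (S(x) = √(2*x) = √2*√x)
w(a) = √(a + √22) (w(a) = √(a + √2*√11) = √(a + √22))
J = √(-49 + √22) ≈ 6.6565*I
d(-14/75)/J = -405/(2*√(-49 + √22))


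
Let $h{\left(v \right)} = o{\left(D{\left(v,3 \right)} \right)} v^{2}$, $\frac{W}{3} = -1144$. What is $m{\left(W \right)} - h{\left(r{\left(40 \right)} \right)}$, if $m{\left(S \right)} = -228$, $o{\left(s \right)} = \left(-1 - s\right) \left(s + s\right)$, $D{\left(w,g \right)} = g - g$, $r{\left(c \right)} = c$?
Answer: $-228$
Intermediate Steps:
$W = -3432$ ($W = 3 \left(-1144\right) = -3432$)
$D{\left(w,g \right)} = 0$
$o{\left(s \right)} = 2 s \left(-1 - s\right)$ ($o{\left(s \right)} = \left(-1 - s\right) 2 s = 2 s \left(-1 - s\right)$)
$h{\left(v \right)} = 0$ ($h{\left(v \right)} = \left(-2\right) 0 \left(1 + 0\right) v^{2} = \left(-2\right) 0 \cdot 1 v^{2} = 0 v^{2} = 0$)
$m{\left(W \right)} - h{\left(r{\left(40 \right)} \right)} = -228 - 0 = -228 + 0 = -228$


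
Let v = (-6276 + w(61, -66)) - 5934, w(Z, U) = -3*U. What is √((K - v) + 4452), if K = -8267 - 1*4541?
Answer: 2*√914 ≈ 60.465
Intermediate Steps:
K = -12808 (K = -8267 - 4541 = -12808)
v = -12012 (v = (-6276 - 3*(-66)) - 5934 = (-6276 + 198) - 5934 = -6078 - 5934 = -12012)
√((K - v) + 4452) = √((-12808 - 1*(-12012)) + 4452) = √((-12808 + 12012) + 4452) = √(-796 + 4452) = √3656 = 2*√914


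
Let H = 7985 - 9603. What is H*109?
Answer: -176362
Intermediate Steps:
H = -1618
H*109 = -1618*109 = -176362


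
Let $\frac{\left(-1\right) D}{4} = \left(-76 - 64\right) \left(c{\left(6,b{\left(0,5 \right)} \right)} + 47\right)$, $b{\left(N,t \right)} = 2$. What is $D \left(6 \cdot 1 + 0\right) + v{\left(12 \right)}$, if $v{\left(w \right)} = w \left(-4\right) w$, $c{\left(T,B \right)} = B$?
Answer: $164064$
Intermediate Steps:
$D = 27440$ ($D = - 4 \left(-76 - 64\right) \left(2 + 47\right) = - 4 \left(\left(-140\right) 49\right) = \left(-4\right) \left(-6860\right) = 27440$)
$v{\left(w \right)} = - 4 w^{2}$ ($v{\left(w \right)} = - 4 w w = - 4 w^{2}$)
$D \left(6 \cdot 1 + 0\right) + v{\left(12 \right)} = 27440 \left(6 \cdot 1 + 0\right) - 4 \cdot 12^{2} = 27440 \left(6 + 0\right) - 576 = 27440 \cdot 6 - 576 = 164640 - 576 = 164064$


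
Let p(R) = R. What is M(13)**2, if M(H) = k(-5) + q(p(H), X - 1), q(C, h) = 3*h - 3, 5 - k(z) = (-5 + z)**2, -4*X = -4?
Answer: 9604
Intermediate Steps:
X = 1 (X = -1/4*(-4) = 1)
k(z) = 5 - (-5 + z)**2
q(C, h) = -3 + 3*h
M(H) = -98 (M(H) = (5 - (-5 - 5)**2) + (-3 + 3*(1 - 1)) = (5 - 1*(-10)**2) + (-3 + 3*0) = (5 - 1*100) + (-3 + 0) = (5 - 100) - 3 = -95 - 3 = -98)
M(13)**2 = (-98)**2 = 9604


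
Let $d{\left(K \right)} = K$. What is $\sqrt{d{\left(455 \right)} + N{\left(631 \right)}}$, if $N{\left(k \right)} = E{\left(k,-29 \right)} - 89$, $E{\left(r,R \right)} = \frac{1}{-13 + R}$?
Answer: $\frac{\sqrt{645582}}{42} \approx 19.13$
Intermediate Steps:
$N{\left(k \right)} = - \frac{3739}{42}$ ($N{\left(k \right)} = \frac{1}{-13 - 29} - 89 = \frac{1}{-42} - 89 = - \frac{1}{42} - 89 = - \frac{3739}{42}$)
$\sqrt{d{\left(455 \right)} + N{\left(631 \right)}} = \sqrt{455 - \frac{3739}{42}} = \sqrt{\frac{15371}{42}} = \frac{\sqrt{645582}}{42}$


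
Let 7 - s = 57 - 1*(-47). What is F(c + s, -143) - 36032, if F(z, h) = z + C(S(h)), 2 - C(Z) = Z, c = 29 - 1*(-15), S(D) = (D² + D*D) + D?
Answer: -76838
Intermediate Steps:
s = -97 (s = 7 - (57 - 1*(-47)) = 7 - (57 + 47) = 7 - 1*104 = 7 - 104 = -97)
S(D) = D + 2*D² (S(D) = (D² + D²) + D = 2*D² + D = D + 2*D²)
c = 44 (c = 29 + 15 = 44)
C(Z) = 2 - Z
F(z, h) = 2 + z - h*(1 + 2*h) (F(z, h) = z + (2 - h*(1 + 2*h)) = 2 + z - h*(1 + 2*h))
F(c + s, -143) - 36032 = (2 + (44 - 97) - 1*(-143)*(1 + 2*(-143))) - 36032 = (2 - 53 - 1*(-143)*(1 - 286)) - 36032 = (2 - 53 - 1*(-143)*(-285)) - 36032 = (2 - 53 - 40755) - 36032 = -40806 - 36032 = -76838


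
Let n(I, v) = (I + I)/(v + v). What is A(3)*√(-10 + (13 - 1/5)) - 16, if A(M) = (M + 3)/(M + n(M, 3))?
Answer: -16 + 3*√70/10 ≈ -13.490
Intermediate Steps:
n(I, v) = I/v (n(I, v) = (2*I)/((2*v)) = (2*I)*(1/(2*v)) = I/v)
A(M) = 3*(3 + M)/(4*M) (A(M) = (M + 3)/(M + M/3) = (3 + M)/(M + M*(⅓)) = (3 + M)/(M + M/3) = (3 + M)/((4*M/3)) = (3 + M)*(3/(4*M)) = 3*(3 + M)/(4*M))
A(3)*√(-10 + (13 - 1/5)) - 16 = ((¾)*(3 + 3)/3)*√(-10 + (13 - 1/5)) - 16 = ((¾)*(⅓)*6)*√(-10 + (13 - 1*⅕)) - 16 = 3*√(-10 + (13 - ⅕))/2 - 16 = 3*√(-10 + 64/5)/2 - 16 = 3*√(14/5)/2 - 16 = 3*(√70/5)/2 - 16 = 3*√70/10 - 16 = -16 + 3*√70/10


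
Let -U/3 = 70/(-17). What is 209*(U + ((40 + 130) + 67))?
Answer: 885951/17 ≈ 52115.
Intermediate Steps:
U = 210/17 (U = -210/(-17) = -210*(-1)/17 = -3*(-70/17) = 210/17 ≈ 12.353)
209*(U + ((40 + 130) + 67)) = 209*(210/17 + ((40 + 130) + 67)) = 209*(210/17 + (170 + 67)) = 209*(210/17 + 237) = 209*(4239/17) = 885951/17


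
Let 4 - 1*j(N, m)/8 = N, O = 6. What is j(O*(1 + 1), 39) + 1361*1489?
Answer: 2026465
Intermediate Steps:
j(N, m) = 32 - 8*N
j(O*(1 + 1), 39) + 1361*1489 = (32 - 48*(1 + 1)) + 1361*1489 = (32 - 48*2) + 2026529 = (32 - 8*12) + 2026529 = (32 - 96) + 2026529 = -64 + 2026529 = 2026465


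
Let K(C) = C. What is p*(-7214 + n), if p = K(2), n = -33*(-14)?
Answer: -13504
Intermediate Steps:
n = 462
p = 2
p*(-7214 + n) = 2*(-7214 + 462) = 2*(-6752) = -13504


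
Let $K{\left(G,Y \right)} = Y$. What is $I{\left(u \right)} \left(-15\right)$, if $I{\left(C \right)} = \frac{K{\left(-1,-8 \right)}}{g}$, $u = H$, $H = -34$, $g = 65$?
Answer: $\frac{24}{13} \approx 1.8462$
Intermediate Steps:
$u = -34$
$I{\left(C \right)} = - \frac{8}{65}$
$I{\left(u \right)} \left(-15\right) = \left(- \frac{8}{65}\right) \left(-15\right) = \frac{24}{13}$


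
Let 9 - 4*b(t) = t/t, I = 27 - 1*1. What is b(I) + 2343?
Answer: 2345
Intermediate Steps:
I = 26 (I = 27 - 1 = 26)
b(t) = 2 (b(t) = 9/4 - t/(4*t) = 9/4 - 1/4*1 = 9/4 - 1/4 = 2)
b(I) + 2343 = 2 + 2343 = 2345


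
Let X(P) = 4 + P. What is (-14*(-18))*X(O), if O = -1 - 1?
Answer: 504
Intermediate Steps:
O = -2
(-14*(-18))*X(O) = (-14*(-18))*(4 - 2) = 252*2 = 504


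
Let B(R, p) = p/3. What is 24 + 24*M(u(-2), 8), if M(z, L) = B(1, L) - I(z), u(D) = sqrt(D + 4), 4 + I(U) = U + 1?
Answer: 160 - 24*sqrt(2) ≈ 126.06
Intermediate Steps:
B(R, p) = p/3 (B(R, p) = p*(1/3) = p/3)
I(U) = -3 + U (I(U) = -4 + (U + 1) = -4 + (1 + U) = -3 + U)
u(D) = sqrt(4 + D)
M(z, L) = 3 - z + L/3 (M(z, L) = L/3 - (-3 + z) = L/3 + (3 - z) = 3 - z + L/3)
24 + 24*M(u(-2), 8) = 24 + 24*(3 - sqrt(4 - 2) + (1/3)*8) = 24 + 24*(3 - sqrt(2) + 8/3) = 24 + 24*(17/3 - sqrt(2)) = 24 + (136 - 24*sqrt(2)) = 160 - 24*sqrt(2)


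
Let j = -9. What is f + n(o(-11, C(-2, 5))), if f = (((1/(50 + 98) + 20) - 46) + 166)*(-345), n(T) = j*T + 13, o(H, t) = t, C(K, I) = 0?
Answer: -7146821/148 ≈ -48289.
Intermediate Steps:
n(T) = 13 - 9*T (n(T) = -9*T + 13 = 13 - 9*T)
f = -7148745/148 (f = (((1/148 + 20) - 46) + 166)*(-345) = ((2961/148 - 46) + 166)*(-345) = (-3847/148 + 166)*(-345) = (20721/148)*(-345) = -7148745/148 ≈ -48302.)
f + n(o(-11, C(-2, 5))) = -7148745/148 + (13 - 9*0) = -7148745/148 + (13 + 0) = -7148745/148 + 13 = -7146821/148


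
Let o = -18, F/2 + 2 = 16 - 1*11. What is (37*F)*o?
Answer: -3996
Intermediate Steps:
F = 6 (F = -4 + 2*(16 - 1*11) = -4 + 2*(16 - 11) = -4 + 2*5 = -4 + 10 = 6)
(37*F)*o = (37*6)*(-18) = 222*(-18) = -3996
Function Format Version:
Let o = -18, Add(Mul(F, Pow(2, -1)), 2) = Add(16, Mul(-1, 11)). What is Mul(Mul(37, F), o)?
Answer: -3996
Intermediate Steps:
F = 6 (F = Add(-4, Mul(2, Add(16, Mul(-1, 11)))) = Add(-4, Mul(2, Add(16, -11))) = Add(-4, Mul(2, 5)) = Add(-4, 10) = 6)
Mul(Mul(37, F), o) = Mul(Mul(37, 6), -18) = Mul(222, -18) = -3996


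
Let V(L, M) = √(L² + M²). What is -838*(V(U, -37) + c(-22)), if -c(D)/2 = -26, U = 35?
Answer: -43576 - 838*√2594 ≈ -86257.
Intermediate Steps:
c(D) = 52 (c(D) = -2*(-26) = 52)
-838*(V(U, -37) + c(-22)) = -838*(√(35² + (-37)²) + 52) = -838*(√(1225 + 1369) + 52) = -838*(√2594 + 52) = -838*(52 + √2594) = -43576 - 838*√2594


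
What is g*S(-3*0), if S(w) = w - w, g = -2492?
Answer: 0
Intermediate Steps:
S(w) = 0
g*S(-3*0) = -2492*0 = 0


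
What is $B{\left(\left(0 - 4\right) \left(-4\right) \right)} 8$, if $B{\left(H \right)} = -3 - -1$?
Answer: $-16$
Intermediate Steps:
$B{\left(H \right)} = -2$ ($B{\left(H \right)} = -3 + 1 = -2$)
$B{\left(\left(0 - 4\right) \left(-4\right) \right)} 8 = \left(-2\right) 8 = -16$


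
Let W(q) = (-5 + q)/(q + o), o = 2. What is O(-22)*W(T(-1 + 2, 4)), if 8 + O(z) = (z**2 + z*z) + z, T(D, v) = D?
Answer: -3752/3 ≈ -1250.7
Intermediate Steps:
O(z) = -8 + z + 2*z**2 (O(z) = -8 + ((z**2 + z*z) + z) = -8 + ((z**2 + z**2) + z) = -8 + (2*z**2 + z) = -8 + (z + 2*z**2) = -8 + z + 2*z**2)
W(q) = (-5 + q)/(2 + q) (W(q) = (-5 + q)/(q + 2) = (-5 + q)/(2 + q))
O(-22)*W(T(-1 + 2, 4)) = (-8 - 22 + 2*(-22)**2)*((-5 + (-1 + 2))/(2 + (-1 + 2))) = (-8 - 22 + 2*484)*((-5 + 1)/(2 + 1)) = (-8 - 22 + 968)*(-4/3) = 938*((1/3)*(-4)) = 938*(-4/3) = -3752/3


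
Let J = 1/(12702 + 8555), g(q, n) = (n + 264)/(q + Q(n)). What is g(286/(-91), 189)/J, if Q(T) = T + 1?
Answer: 22468649/436 ≈ 51534.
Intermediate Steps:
Q(T) = 1 + T
g(q, n) = (264 + n)/(1 + n + q) (g(q, n) = (n + 264)/(q + (1 + n)) = (264 + n)/(1 + n + q))
J = 1/21257 ≈ 4.7043e-5
g(286/(-91), 189)/J = ((264 + 189)/(1 + 189 + 286/(-91)))/(1/21257) = (453/(1 + 189 + 286*(-1/91)))*21257 = (453/(1 + 189 - 22/7))*21257 = (453/(1308/7))*21257 = ((7/1308)*453)*21257 = (1057/436)*21257 = 22468649/436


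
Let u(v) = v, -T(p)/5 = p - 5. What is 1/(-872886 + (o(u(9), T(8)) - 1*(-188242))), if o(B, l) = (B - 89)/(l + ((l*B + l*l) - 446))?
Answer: -371/254002844 ≈ -1.4606e-6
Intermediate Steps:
T(p) = 25 - 5*p (T(p) = -5*(p - 5) = -5*(-5 + p) = 25 - 5*p)
o(B, l) = (-89 + B)/(-446 + l + l² + B*l) (o(B, l) = (-89 + B)/(l + ((B*l + l²) - 446)) = (-89 + B)/(l + ((l² + B*l) - 446)) = (-89 + B)/(l + (-446 + l² + B*l)) = (-89 + B)/(-446 + l + l² + B*l))
1/(-872886 + (o(u(9), T(8)) - 1*(-188242))) = 1/(-872886 + ((-89 + 9)/(-446 + (25 - 5*8) + (25 - 5*8)² + 9*(25 - 5*8)) - 1*(-188242))) = 1/(-872886 + (-80/(-446 + (25 - 40) + (25 - 40)² + 9*(25 - 40)) + 188242)) = 1/(-872886 + (-80/(-446 - 15 + (-15)² + 9*(-15)) + 188242)) = 1/(-872886 + (-80/(-446 - 15 + 225 - 135) + 188242)) = 1/(-872886 + (-80/(-371) + 188242)) = 1/(-872886 + (-1/371*(-80) + 188242)) = 1/(-872886 + (80/371 + 188242)) = 1/(-872886 + 69837862/371) = 1/(-254002844/371) = -371/254002844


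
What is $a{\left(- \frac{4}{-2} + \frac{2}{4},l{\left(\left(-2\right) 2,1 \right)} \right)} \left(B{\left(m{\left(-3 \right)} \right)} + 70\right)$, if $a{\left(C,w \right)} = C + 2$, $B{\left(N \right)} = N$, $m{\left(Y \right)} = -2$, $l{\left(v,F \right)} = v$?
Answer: $306$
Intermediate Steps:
$a{\left(C,w \right)} = 2 + C$
$a{\left(- \frac{4}{-2} + \frac{2}{4},l{\left(\left(-2\right) 2,1 \right)} \right)} \left(B{\left(m{\left(-3 \right)} \right)} + 70\right) = \left(2 + \left(- \frac{4}{-2} + \frac{2}{4}\right)\right) \left(-2 + 70\right) = \left(2 + \left(\left(-4\right) \left(- \frac{1}{2}\right) + 2 \cdot \frac{1}{4}\right)\right) 68 = \left(2 + \left(2 + \frac{1}{2}\right)\right) 68 = \left(2 + \frac{5}{2}\right) 68 = \frac{9}{2} \cdot 68 = 306$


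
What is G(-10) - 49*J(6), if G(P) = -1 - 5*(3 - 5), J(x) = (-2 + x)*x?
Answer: -1167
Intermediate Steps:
J(x) = x*(-2 + x)
G(P) = 9 (G(P) = -1 - 5*(-2) = -1 + 10 = 9)
G(-10) - 49*J(6) = 9 - 294*(-2 + 6) = 9 - 294*4 = 9 - 49*24 = 9 - 1176 = -1167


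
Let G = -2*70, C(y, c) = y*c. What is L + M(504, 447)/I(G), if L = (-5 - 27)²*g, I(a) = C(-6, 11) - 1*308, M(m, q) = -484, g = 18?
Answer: 313366/17 ≈ 18433.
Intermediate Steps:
C(y, c) = c*y
G = -140
I(a) = -374 (I(a) = 11*(-6) - 1*308 = -66 - 308 = -374)
L = 18432 (L = (-5 - 27)²*18 = (-32)²*18 = 1024*18 = 18432)
L + M(504, 447)/I(G) = 18432 - 484/(-374) = 18432 - 484*(-1/374) = 18432 + 22/17 = 313366/17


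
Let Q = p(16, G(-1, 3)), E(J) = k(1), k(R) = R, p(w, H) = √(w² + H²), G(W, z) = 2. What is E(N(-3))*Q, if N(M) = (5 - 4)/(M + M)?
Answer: 2*√65 ≈ 16.125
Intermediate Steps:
p(w, H) = √(H² + w²)
N(M) = 1/(2*M)
E(J) = 1
Q = 2*√65 (Q = √(2² + 16²) = √(4 + 256) = √260 = 2*√65 ≈ 16.125)
E(N(-3))*Q = 1*(2*√65) = 2*√65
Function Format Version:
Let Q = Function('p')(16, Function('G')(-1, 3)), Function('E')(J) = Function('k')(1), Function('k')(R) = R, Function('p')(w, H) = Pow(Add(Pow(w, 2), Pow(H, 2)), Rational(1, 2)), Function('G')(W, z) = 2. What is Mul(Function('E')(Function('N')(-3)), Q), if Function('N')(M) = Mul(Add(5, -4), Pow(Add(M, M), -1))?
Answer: Mul(2, Pow(65, Rational(1, 2))) ≈ 16.125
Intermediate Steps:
Function('p')(w, H) = Pow(Add(Pow(H, 2), Pow(w, 2)), Rational(1, 2))
Function('N')(M) = Mul(Rational(1, 2), Pow(M, -1)) (Function('N')(M) = Mul(1, Pow(Mul(2, M), -1)) = Mul(1, Mul(Rational(1, 2), Pow(M, -1))) = Mul(Rational(1, 2), Pow(M, -1)))
Function('E')(J) = 1
Q = Mul(2, Pow(65, Rational(1, 2))) (Q = Pow(Add(Pow(2, 2), Pow(16, 2)), Rational(1, 2)) = Pow(Add(4, 256), Rational(1, 2)) = Pow(260, Rational(1, 2)) = Mul(2, Pow(65, Rational(1, 2))) ≈ 16.125)
Mul(Function('E')(Function('N')(-3)), Q) = Mul(1, Mul(2, Pow(65, Rational(1, 2)))) = Mul(2, Pow(65, Rational(1, 2)))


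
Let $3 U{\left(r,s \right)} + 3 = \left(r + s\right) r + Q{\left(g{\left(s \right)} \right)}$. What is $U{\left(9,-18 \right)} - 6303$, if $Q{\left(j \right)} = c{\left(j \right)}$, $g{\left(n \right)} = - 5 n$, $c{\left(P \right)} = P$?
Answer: $-6301$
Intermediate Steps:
$Q{\left(j \right)} = j$
$U{\left(r,s \right)} = -1 - \frac{5 s}{3} + \frac{r \left(r + s\right)}{3}$ ($U{\left(r,s \right)} = -1 + \frac{\left(r + s\right) r - 5 s}{3} = -1 + \frac{r \left(r + s\right) - 5 s}{3} = -1 + \frac{- 5 s + r \left(r + s\right)}{3} = -1 + \left(- \frac{5 s}{3} + \frac{r \left(r + s\right)}{3}\right) = -1 - \frac{5 s}{3} + \frac{r \left(r + s\right)}{3}$)
$U{\left(9,-18 \right)} - 6303 = \left(-1 - -30 + \frac{9^{2}}{3} + \frac{1}{3} \cdot 9 \left(-18\right)\right) - 6303 = \left(-1 + 30 + \frac{1}{3} \cdot 81 - 54\right) - 6303 = \left(-1 + 30 + 27 - 54\right) - 6303 = 2 - 6303 = -6301$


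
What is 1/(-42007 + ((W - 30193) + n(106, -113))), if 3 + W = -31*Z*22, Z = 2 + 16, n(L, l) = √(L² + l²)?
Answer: -84479/7136677436 - √24005/7136677436 ≈ -1.1859e-5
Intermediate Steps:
Z = 18
W = -12279 (W = -3 - 31*18*22 = -3 - 558*22 = -3 - 12276 = -12279)
1/(-42007 + ((W - 30193) + n(106, -113))) = 1/(-42007 + ((-12279 - 30193) + √(106² + (-113)²))) = 1/(-42007 + (-42472 + √(11236 + 12769))) = 1/(-42007 + (-42472 + √24005)) = 1/(-84479 + √24005)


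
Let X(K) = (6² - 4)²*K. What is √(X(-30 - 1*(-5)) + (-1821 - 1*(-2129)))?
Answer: 2*I*√6323 ≈ 159.03*I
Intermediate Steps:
X(K) = 1024*K (X(K) = (36 - 4)²*K = 32²*K = 1024*K)
√(X(-30 - 1*(-5)) + (-1821 - 1*(-2129))) = √(1024*(-30 - 1*(-5)) + (-1821 - 1*(-2129))) = √(1024*(-30 + 5) + (-1821 + 2129)) = √(1024*(-25) + 308) = √(-25600 + 308) = √(-25292) = 2*I*√6323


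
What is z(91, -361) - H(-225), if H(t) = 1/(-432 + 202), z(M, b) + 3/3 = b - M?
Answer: -104189/230 ≈ -453.00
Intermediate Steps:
z(M, b) = -1 + b - M (z(M, b) = -1 + (b - M) = -1 + b - M)
H(t) = -1/230 (H(t) = 1/(-230) = -1/230)
z(91, -361) - H(-225) = (-1 - 361 - 1*91) - 1*(-1/230) = (-1 - 361 - 91) + 1/230 = -453 + 1/230 = -104189/230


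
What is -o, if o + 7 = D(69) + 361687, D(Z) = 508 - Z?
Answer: -362119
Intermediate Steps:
o = 362119 (o = -7 + ((508 - 1*69) + 361687) = -7 + ((508 - 69) + 361687) = -7 + (439 + 361687) = -7 + 362126 = 362119)
-o = -1*362119 = -362119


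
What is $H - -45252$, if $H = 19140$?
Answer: $64392$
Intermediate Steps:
$H - -45252 = 19140 - -45252 = 19140 + 45252 = 64392$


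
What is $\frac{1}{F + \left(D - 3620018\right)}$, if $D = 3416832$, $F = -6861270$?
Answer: $- \frac{1}{7064456} \approx -1.4155 \cdot 10^{-7}$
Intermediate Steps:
$\frac{1}{F + \left(D - 3620018\right)} = \frac{1}{-6861270 + \left(3416832 - 3620018\right)} = \frac{1}{-6861270 - 203186} = \frac{1}{-7064456} = - \frac{1}{7064456}$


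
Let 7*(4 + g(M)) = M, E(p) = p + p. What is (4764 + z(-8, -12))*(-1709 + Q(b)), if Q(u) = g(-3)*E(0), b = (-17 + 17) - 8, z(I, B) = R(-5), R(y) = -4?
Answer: -8134840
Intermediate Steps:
E(p) = 2*p
z(I, B) = -4
b = -8 (b = 0 - 8 = -8)
g(M) = -4 + M/7
Q(u) = 0 (Q(u) = (-4 + (⅐)*(-3))*(2*0) = (-4 - 3/7)*0 = -31/7*0 = 0)
(4764 + z(-8, -12))*(-1709 + Q(b)) = (4764 - 4)*(-1709 + 0) = 4760*(-1709) = -8134840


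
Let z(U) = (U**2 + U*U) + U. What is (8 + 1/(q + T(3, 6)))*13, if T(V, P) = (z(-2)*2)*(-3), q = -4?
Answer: 4147/40 ≈ 103.68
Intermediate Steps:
z(U) = U + 2*U**2 (z(U) = (U**2 + U**2) + U = 2*U**2 + U = U + 2*U**2)
T(V, P) = -36 (T(V, P) = (-2*(1 + 2*(-2))*2)*(-3) = (-2*(1 - 4)*2)*(-3) = (-2*(-3)*2)*(-3) = (6*2)*(-3) = 12*(-3) = -36)
(8 + 1/(q + T(3, 6)))*13 = (8 + 1/(-4 - 36))*13 = (8 + 1/(-40))*13 = (8 - 1/40)*13 = (319/40)*13 = 4147/40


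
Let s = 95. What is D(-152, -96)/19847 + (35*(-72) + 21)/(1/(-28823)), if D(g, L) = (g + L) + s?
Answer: 1429553152266/19847 ≈ 7.2029e+7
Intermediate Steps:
D(g, L) = 95 + L + g (D(g, L) = (g + L) + 95 = (L + g) + 95 = 95 + L + g)
D(-152, -96)/19847 + (35*(-72) + 21)/(1/(-28823)) = (95 - 96 - 152)/19847 + (35*(-72) + 21)/(1/(-28823)) = -153*1/19847 + (-2520 + 21)/(-1/28823) = -153/19847 - 2499*(-28823) = -153/19847 + 72028677 = 1429553152266/19847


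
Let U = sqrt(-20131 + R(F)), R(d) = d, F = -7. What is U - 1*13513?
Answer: -13513 + I*sqrt(20138) ≈ -13513.0 + 141.91*I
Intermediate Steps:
U = I*sqrt(20138) (U = sqrt(-20131 - 7) = sqrt(-20138) = I*sqrt(20138) ≈ 141.91*I)
U - 1*13513 = I*sqrt(20138) - 1*13513 = I*sqrt(20138) - 13513 = -13513 + I*sqrt(20138)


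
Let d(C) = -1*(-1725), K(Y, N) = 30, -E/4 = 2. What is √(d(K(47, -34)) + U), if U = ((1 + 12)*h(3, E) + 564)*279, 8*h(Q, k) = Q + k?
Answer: √2509026/4 ≈ 396.00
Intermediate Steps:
E = -8 (E = -4*2 = -8)
h(Q, k) = Q/8 + k/8 (h(Q, k) = (Q + k)/8 = Q/8 + k/8)
d(C) = 1725
U = 1240713/8 (U = ((1 + 12)*((⅛)*3 + (⅛)*(-8)) + 564)*279 = (13*(3/8 - 1) + 564)*279 = (13*(-5/8) + 564)*279 = (-65/8 + 564)*279 = (4447/8)*279 = 1240713/8 ≈ 1.5509e+5)
√(d(K(47, -34)) + U) = √(1725 + 1240713/8) = √(1254513/8) = √2509026/4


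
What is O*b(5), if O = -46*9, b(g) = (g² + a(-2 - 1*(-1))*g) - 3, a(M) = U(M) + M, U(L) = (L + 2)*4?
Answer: -15318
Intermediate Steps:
U(L) = 8 + 4*L (U(L) = (2 + L)*4 = 8 + 4*L)
a(M) = 8 + 5*M (a(M) = (8 + 4*M) + M = 8 + 5*M)
b(g) = -3 + g² + 3*g (b(g) = (g² + (8 + 5*(-2 - 1*(-1)))*g) - 3 = (g² + (8 + 5*(-2 + 1))*g) - 3 = (g² + (8 + 5*(-1))*g) - 3 = (g² + (8 - 5)*g) - 3 = (g² + 3*g) - 3 = -3 + g² + 3*g)
O = -414
O*b(5) = -414*(-3 + 5² + 3*5) = -414*(-3 + 25 + 15) = -414*37 = -15318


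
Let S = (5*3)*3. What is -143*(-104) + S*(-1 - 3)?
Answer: 14692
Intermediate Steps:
S = 45 (S = 15*3 = 45)
-143*(-104) + S*(-1 - 3) = -143*(-104) + 45*(-1 - 3) = 14872 + 45*(-4) = 14872 - 180 = 14692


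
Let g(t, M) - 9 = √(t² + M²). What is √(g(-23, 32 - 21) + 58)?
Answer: √(67 + 5*√26) ≈ 9.6174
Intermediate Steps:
g(t, M) = 9 + √(M² + t²) (g(t, M) = 9 + √(t² + M²) = 9 + √(M² + t²))
√(g(-23, 32 - 21) + 58) = √((9 + √((32 - 21)² + (-23)²)) + 58) = √((9 + √(11² + 529)) + 58) = √((9 + √(121 + 529)) + 58) = √((9 + √650) + 58) = √((9 + 5*√26) + 58) = √(67 + 5*√26)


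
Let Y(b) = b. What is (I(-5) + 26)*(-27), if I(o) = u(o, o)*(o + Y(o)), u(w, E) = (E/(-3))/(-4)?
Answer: -1629/2 ≈ -814.50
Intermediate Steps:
u(w, E) = E/12 (u(w, E) = (E*(-⅓))*(-¼) = -E/3*(-¼) = E/12)
I(o) = o²/6 (I(o) = (o/12)*(o + o) = (o/12)*(2*o) = o²/6)
(I(-5) + 26)*(-27) = ((⅙)*(-5)² + 26)*(-27) = ((⅙)*25 + 26)*(-27) = (25/6 + 26)*(-27) = (181/6)*(-27) = -1629/2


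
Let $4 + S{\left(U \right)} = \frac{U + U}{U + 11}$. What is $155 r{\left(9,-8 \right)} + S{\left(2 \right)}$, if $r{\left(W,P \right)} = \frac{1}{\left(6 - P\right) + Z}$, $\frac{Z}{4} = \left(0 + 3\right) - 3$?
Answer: $\frac{1343}{182} \approx 7.3791$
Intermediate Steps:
$Z = 0$ ($Z = 4 \left(\left(0 + 3\right) - 3\right) = 4 \left(3 - 3\right) = 4 \cdot 0 = 0$)
$S{\left(U \right)} = -4 + \frac{2 U}{11 + U}$ ($S{\left(U \right)} = -4 + \frac{U + U}{U + 11} = -4 + \frac{2 U}{11 + U}$)
$r{\left(W,P \right)} = \frac{1}{6 - P}$ ($r{\left(W,P \right)} = \frac{1}{\left(6 - P\right) + 0} = \frac{1}{6 - P}$)
$155 r{\left(9,-8 \right)} + S{\left(2 \right)} = \frac{155}{6 - -8} + \frac{2 \left(-22 - 2\right)}{11 + 2} = \frac{155}{6 + 8} + \frac{2 \left(-22 - 2\right)}{13} = \frac{155}{14} + 2 \cdot \frac{1}{13} \left(-24\right) = 155 \cdot \frac{1}{14} - \frac{48}{13} = \frac{155}{14} - \frac{48}{13} = \frac{1343}{182}$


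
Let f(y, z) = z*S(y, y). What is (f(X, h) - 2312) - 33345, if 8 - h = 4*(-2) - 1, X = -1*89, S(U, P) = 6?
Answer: -35555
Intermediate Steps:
X = -89
h = 17 (h = 8 - (4*(-2) - 1) = 8 - (-8 - 1) = 8 - 1*(-9) = 8 + 9 = 17)
f(y, z) = 6*z (f(y, z) = z*6 = 6*z)
(f(X, h) - 2312) - 33345 = (6*17 - 2312) - 33345 = (102 - 2312) - 33345 = -2210 - 33345 = -35555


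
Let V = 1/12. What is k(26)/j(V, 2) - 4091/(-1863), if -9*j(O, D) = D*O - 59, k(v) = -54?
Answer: -3988385/657639 ≈ -6.0647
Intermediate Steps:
V = 1/12 ≈ 0.083333
j(O, D) = 59/9 - D*O/9 (j(O, D) = -(D*O - 59)/9 = -(-59 + D*O)/9 = 59/9 - D*O/9)
k(26)/j(V, 2) - 4091/(-1863) = -54/(59/9 - ⅑*2*1/12) - 4091/(-1863) = -54/(59/9 - 1/54) - 4091*(-1/1863) = -54/353/54 + 4091/1863 = -54*54/353 + 4091/1863 = -2916/353 + 4091/1863 = -3988385/657639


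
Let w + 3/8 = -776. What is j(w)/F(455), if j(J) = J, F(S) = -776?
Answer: 6211/6208 ≈ 1.0005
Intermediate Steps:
w = -6211/8 (w = -3/8 - 776 = -6211/8 ≈ -776.38)
j(w)/F(455) = -6211/8/(-776) = -6211/8*(-1/776) = 6211/6208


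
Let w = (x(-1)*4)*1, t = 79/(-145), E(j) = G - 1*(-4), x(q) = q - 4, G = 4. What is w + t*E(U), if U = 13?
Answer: -3532/145 ≈ -24.359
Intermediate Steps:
x(q) = -4 + q
E(j) = 8 (E(j) = 4 - 1*(-4) = 4 + 4 = 8)
t = -79/145 (t = 79*(-1/145) = -79/145 ≈ -0.54483)
w = -20 (w = ((-4 - 1)*4)*1 = -5*4*1 = -20*1 = -20)
w + t*E(U) = -20 - 79/145*8 = -20 - 632/145 = -3532/145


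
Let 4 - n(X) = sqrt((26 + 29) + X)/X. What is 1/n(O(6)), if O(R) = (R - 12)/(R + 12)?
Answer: -1/119 + sqrt(123)/238 ≈ 0.038196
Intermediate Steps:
O(R) = (-12 + R)/(12 + R)
n(X) = 4 - sqrt(55 + X)/X (n(X) = 4 - sqrt((26 + 29) + X)/X = 4 - sqrt(55 + X)/X)
1/n(O(6)) = 1/(4 - sqrt(55 + (-12 + 6)/(12 + 6))/((-12 + 6)/(12 + 6))) = 1/(4 - sqrt(55 - 6/18)/(-6/18)) = 1/(4 - sqrt(55 + (1/18)*(-6))/((1/18)*(-6))) = 1/(4 - sqrt(55 - 1/3)/(-1/3)) = 1/(4 - 1*(-3)*sqrt(164/3)) = 1/(4 - 1*(-3)*2*sqrt(123)/3) = 1/(4 + 2*sqrt(123))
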